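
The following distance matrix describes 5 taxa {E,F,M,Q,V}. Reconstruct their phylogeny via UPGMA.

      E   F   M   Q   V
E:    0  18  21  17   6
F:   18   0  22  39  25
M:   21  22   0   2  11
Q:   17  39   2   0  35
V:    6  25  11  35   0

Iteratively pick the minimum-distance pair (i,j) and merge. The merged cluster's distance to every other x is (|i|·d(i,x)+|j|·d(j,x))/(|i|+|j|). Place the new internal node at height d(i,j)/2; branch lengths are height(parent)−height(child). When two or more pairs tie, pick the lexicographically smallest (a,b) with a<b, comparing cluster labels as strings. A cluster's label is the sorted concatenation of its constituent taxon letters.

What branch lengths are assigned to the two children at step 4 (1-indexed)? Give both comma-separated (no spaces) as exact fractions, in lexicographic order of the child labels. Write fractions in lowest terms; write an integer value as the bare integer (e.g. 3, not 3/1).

1. join M+Q (d=2) ⇒ MQ; edges |M|=1, |Q|=1
  updated: d(E,MQ)=19, d(F,MQ)=61/2, d(MQ,V)=23
2. join E+V (d=6) ⇒ EV; edges |E|=3, |V|=3
  updated: d(EV,F)=43/2, d(EV,MQ)=21
3. join EV+MQ (d=21) ⇒ EMQV; edges |EV|=15/2, |MQ|=19/2
  updated: d(EMQV,F)=26
4. join EMQV+F (d=26) ⇒ EFMQV; edges |EMQV|=5/2, |F|=13
final tree: (((E:3,V:3):15/2,(M:1,Q:1):19/2):5/2,F:13)
total length: 81/2

5/2,13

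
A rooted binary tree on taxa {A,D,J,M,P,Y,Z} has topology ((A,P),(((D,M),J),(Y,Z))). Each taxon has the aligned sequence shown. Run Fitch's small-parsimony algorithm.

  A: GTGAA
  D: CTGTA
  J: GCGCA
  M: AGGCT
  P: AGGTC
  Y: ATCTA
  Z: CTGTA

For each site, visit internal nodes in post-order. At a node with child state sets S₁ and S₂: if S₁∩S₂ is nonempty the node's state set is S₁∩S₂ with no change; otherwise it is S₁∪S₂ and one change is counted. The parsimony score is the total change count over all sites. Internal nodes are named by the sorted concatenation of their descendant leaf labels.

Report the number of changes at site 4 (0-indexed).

2

site 0, node AP: A={G} ∪ P={A} → {A,G} (+1)
site 0, node DM: D={C} ∪ M={A} → {A,C} (+1)
site 0, node DJM: DM={A,C} ∪ J={G} → {A,C,G} (+1)
site 0, node YZ: Y={A} ∪ Z={C} → {A,C} (+1)
site 0, node DJMYZ: DJM={A,C,G} ∩ YZ={A,C} → {A,C} (+0)
site 0, node ADJMPYZ: AP={A,G} ∩ DJMYZ={A,C} → {A} (+0)
site 1, node AP: A={T} ∪ P={G} → {G,T} (+1)
site 1, node DM: D={T} ∪ M={G} → {G,T} (+1)
site 1, node DJM: DM={G,T} ∪ J={C} → {C,G,T} (+1)
site 1, node YZ: Y={T} ∩ Z={T} → {T} (+0)
site 1, node DJMYZ: DJM={C,G,T} ∩ YZ={T} → {T} (+0)
site 1, node ADJMPYZ: AP={G,T} ∩ DJMYZ={T} → {T} (+0)
site 2, node AP: A={G} ∩ P={G} → {G} (+0)
site 2, node DM: D={G} ∩ M={G} → {G} (+0)
site 2, node DJM: DM={G} ∩ J={G} → {G} (+0)
site 2, node YZ: Y={C} ∪ Z={G} → {C,G} (+1)
site 2, node DJMYZ: DJM={G} ∩ YZ={C,G} → {G} (+0)
site 2, node ADJMPYZ: AP={G} ∩ DJMYZ={G} → {G} (+0)
site 3, node AP: A={A} ∪ P={T} → {A,T} (+1)
site 3, node DM: D={T} ∪ M={C} → {C,T} (+1)
site 3, node DJM: DM={C,T} ∩ J={C} → {C} (+0)
site 3, node YZ: Y={T} ∩ Z={T} → {T} (+0)
site 3, node DJMYZ: DJM={C} ∪ YZ={T} → {C,T} (+1)
site 3, node ADJMPYZ: AP={A,T} ∩ DJMYZ={C,T} → {T} (+0)
site 4, node AP: A={A} ∪ P={C} → {A,C} (+1)
site 4, node DM: D={A} ∪ M={T} → {A,T} (+1)
site 4, node DJM: DM={A,T} ∩ J={A} → {A} (+0)
site 4, node YZ: Y={A} ∩ Z={A} → {A} (+0)
site 4, node DJMYZ: DJM={A} ∩ YZ={A} → {A} (+0)
site 4, node ADJMPYZ: AP={A,C} ∩ DJMYZ={A} → {A} (+0)
per-site changes: [4, 3, 1, 3, 2]; total = 13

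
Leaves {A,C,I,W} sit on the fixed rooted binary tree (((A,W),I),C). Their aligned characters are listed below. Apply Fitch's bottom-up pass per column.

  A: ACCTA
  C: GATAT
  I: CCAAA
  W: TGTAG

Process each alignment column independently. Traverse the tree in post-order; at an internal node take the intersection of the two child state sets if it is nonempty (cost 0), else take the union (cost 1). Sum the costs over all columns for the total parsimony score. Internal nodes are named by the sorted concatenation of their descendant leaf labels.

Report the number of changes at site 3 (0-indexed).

1

AW@0: {A} ∪ {T} = {A,T} (union, +1)
AIW@0: {A,T} ∪ {C} = {A,C,T} (union, +1)
ACIW@0: {A,C,T} ∪ {G} = {A,C,G,T} (union, +1)
AW@1: {C} ∪ {G} = {C,G} (union, +1)
AIW@1: {C,G} ∩ {C} = {C} (intersection, +0)
ACIW@1: {C} ∪ {A} = {A,C} (union, +1)
AW@2: {C} ∪ {T} = {C,T} (union, +1)
AIW@2: {C,T} ∪ {A} = {A,C,T} (union, +1)
ACIW@2: {A,C,T} ∩ {T} = {T} (intersection, +0)
AW@3: {T} ∪ {A} = {A,T} (union, +1)
AIW@3: {A,T} ∩ {A} = {A} (intersection, +0)
ACIW@3: {A} ∩ {A} = {A} (intersection, +0)
AW@4: {A} ∪ {G} = {A,G} (union, +1)
AIW@4: {A,G} ∩ {A} = {A} (intersection, +0)
ACIW@4: {A} ∪ {T} = {A,T} (union, +1)
per-site changes: [3, 2, 2, 1, 2]; total = 10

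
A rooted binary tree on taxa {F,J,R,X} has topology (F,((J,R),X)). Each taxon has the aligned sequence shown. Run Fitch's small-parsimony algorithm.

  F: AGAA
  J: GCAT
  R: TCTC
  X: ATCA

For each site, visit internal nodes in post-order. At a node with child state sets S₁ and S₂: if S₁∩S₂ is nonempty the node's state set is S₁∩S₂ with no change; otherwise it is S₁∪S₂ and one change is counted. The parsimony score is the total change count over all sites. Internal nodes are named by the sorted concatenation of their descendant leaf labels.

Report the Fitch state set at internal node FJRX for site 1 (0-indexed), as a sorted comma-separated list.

C,G,T

[col 0] JR: children J:{G}, R:{T} ∪→ {G,T}; cost 1
[col 0] JRX: children JR:{G,T}, X:{A} ∪→ {A,G,T}; cost 1
[col 0] FJRX: children F:{A}, JRX:{A,G,T} ∩→ {A}; cost 0
[col 1] JR: children J:{C}, R:{C} ∩→ {C}; cost 0
[col 1] JRX: children JR:{C}, X:{T} ∪→ {C,T}; cost 1
[col 1] FJRX: children F:{G}, JRX:{C,T} ∪→ {C,G,T}; cost 1
[col 2] JR: children J:{A}, R:{T} ∪→ {A,T}; cost 1
[col 2] JRX: children JR:{A,T}, X:{C} ∪→ {A,C,T}; cost 1
[col 2] FJRX: children F:{A}, JRX:{A,C,T} ∩→ {A}; cost 0
[col 3] JR: children J:{T}, R:{C} ∪→ {C,T}; cost 1
[col 3] JRX: children JR:{C,T}, X:{A} ∪→ {A,C,T}; cost 1
[col 3] FJRX: children F:{A}, JRX:{A,C,T} ∩→ {A}; cost 0
per-site changes: [2, 2, 2, 2]; total = 8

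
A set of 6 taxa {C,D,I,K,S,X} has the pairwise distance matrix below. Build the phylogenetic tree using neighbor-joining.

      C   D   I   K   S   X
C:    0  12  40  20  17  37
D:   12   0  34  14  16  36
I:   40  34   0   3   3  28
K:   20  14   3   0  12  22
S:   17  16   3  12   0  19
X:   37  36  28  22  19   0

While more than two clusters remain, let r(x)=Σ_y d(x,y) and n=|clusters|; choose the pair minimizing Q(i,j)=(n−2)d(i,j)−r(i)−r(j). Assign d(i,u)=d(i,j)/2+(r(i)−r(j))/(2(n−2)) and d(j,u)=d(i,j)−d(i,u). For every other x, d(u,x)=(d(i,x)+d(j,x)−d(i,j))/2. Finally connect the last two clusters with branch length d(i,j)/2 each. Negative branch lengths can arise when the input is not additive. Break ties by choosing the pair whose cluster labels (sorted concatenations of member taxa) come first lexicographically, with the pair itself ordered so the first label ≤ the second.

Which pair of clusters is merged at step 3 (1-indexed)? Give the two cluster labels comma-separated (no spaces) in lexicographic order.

iteration 1: select C,D (d=12, Q=-190); attach at lengths (31/4, 17/4); label the merged cluster CD
  updated: d(CD,I)=31, d(CD,K)=11, d(CD,S)=21/2, d(CD,X)=61/2
iteration 2: select I,K (d=3, Q=-104); attach at lengths (13/3, -4/3); label the merged cluster IK
  updated: d(CD,IK)=39/2, d(IK,S)=6, d(IK,X)=47/2
iteration 3: select CD,S (d=21/2, Q=-75); attach at lengths (23/2, -1); label the merged cluster CDS
  updated: d(CDS,IK)=15/2, d(CDS,X)=39/2
iteration 4: select CDS,IK (d=15/2, Q=-101/2); attach at lengths (7/4, 23/4); label the merged cluster CDIKS
  updated: d(CDIKS,X)=71/4
iteration 5: select CDIKS,X (d=71/4); attach at lengths (71/8, 71/8); label the merged cluster CDIKSX
final tree: ((((C:31/4,D:17/4):23/2,S:-1):7/4,(I:13/3,K:-4/3):23/4):71/8,X:71/8)
total length: 203/4

CD,S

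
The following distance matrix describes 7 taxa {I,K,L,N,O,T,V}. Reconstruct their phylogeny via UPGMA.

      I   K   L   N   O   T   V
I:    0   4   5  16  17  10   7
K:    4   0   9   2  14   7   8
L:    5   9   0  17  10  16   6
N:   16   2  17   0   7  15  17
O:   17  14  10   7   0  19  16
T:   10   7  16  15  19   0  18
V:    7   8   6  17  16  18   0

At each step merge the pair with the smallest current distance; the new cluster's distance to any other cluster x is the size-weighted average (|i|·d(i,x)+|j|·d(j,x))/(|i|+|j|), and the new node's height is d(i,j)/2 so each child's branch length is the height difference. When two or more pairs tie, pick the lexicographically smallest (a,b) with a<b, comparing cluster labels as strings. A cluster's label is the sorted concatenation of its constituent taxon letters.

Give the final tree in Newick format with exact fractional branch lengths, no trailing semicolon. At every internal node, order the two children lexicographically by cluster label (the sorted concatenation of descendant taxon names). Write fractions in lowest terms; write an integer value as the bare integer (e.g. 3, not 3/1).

step 1: merge (K,N) at d=2; branch lengths K→1, N→1; new cluster KN
  updated: d(I,KN)=10, d(KN,L)=13, d(KN,O)=21/2, d(KN,T)=11, d(KN,V)=25/2
step 2: merge (I,L) at d=5; branch lengths I→5/2, L→5/2; new cluster IL
  updated: d(IL,KN)=23/2, d(IL,O)=27/2, d(IL,T)=13, d(IL,V)=13/2
step 3: merge (IL,V) at d=13/2; branch lengths IL→3/4, V→13/4; new cluster ILV
  updated: d(ILV,KN)=71/6, d(ILV,O)=43/3, d(ILV,T)=44/3
step 4: merge (KN,O) at d=21/2; branch lengths KN→17/4, O→21/4; new cluster KNO
  updated: d(ILV,KNO)=38/3, d(KNO,T)=41/3
step 5: merge (ILV,KNO) at d=38/3; branch lengths ILV→37/12, KNO→13/12; new cluster IKLNOV
  updated: d(IKLNOV,T)=85/6
step 6: merge (IKLNOV,T) at d=85/6; branch lengths IKLNOV→3/4, T→85/12; new cluster IKLNOTV
final tree: ((((I:5/2,L:5/2):3/4,V:13/4):37/12,((K:1,N:1):17/4,O:21/4):13/12):3/4,T:85/12)
total length: 65/2

((((I:5/2,L:5/2):3/4,V:13/4):37/12,((K:1,N:1):17/4,O:21/4):13/12):3/4,T:85/12)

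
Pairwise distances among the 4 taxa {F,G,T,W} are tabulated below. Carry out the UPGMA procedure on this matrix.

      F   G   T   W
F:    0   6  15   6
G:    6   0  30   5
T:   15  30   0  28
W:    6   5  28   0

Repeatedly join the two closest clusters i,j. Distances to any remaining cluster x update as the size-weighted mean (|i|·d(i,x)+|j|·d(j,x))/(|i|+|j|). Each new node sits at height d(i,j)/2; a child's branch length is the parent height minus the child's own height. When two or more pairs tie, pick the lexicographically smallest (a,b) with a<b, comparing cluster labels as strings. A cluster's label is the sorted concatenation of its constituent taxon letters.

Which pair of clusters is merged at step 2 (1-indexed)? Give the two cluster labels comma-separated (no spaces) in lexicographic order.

F,GW

step 1: merge (G,W) at d=5; branch lengths G→5/2, W→5/2; new cluster GW
  updated: d(F,GW)=6, d(GW,T)=29
step 2: merge (F,GW) at d=6; branch lengths F→3, GW→1/2; new cluster FGW
  updated: d(FGW,T)=73/3
step 3: merge (FGW,T) at d=73/3; branch lengths FGW→55/6, T→73/6; new cluster FGTW
final tree: ((F:3,(G:5/2,W:5/2):1/2):55/6,T:73/6)
total length: 179/6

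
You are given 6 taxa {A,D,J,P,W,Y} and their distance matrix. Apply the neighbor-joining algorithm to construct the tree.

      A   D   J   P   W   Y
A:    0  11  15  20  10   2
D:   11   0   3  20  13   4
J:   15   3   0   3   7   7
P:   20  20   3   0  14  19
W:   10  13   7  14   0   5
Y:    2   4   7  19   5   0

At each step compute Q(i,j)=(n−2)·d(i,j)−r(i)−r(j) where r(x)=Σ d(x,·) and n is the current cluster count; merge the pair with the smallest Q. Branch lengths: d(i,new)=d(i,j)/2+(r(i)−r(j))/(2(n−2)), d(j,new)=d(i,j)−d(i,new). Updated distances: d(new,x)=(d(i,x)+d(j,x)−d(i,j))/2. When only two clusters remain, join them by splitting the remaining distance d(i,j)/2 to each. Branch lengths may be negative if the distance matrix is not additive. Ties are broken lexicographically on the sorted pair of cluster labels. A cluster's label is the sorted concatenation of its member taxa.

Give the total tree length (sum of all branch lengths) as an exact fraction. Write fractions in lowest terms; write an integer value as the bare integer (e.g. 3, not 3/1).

1. join J+P (d=3, Q=-99) ⇒ JP; edges |J|=-29/8, |P|=53/8
  updated: d(A,JP)=16, d(D,JP)=10, d(JP,W)=9, d(JP,Y)=23/2
2. join JP+W (d=9, Q=-113/2) ⇒ JPW; edges |JP|=73/12, |W|=35/12
  updated: d(A,JPW)=17/2, d(D,JPW)=7, d(JPW,Y)=15/4
3. join A+Y (d=2, Q=-109/4) ⇒ AY; edges |A|=63/16, |Y|=-31/16
  updated: d(AY,D)=13/2, d(AY,JPW)=41/8
4. join AY+D (d=13/2, Q=-149/8) ⇒ ADY; edges |AY|=37/16, |D|=67/16
  updated: d(ADY,JPW)=45/16
5. join ADY+JPW (d=45/16) ⇒ ADJPWY; edges |ADY|=45/32, |JPW|=45/32
final tree: (((A:63/16,Y:-31/16):37/16,D:67/16):45/32,((J:-29/8,P:53/8):73/12,W:35/12):45/32)
total length: 373/16

373/16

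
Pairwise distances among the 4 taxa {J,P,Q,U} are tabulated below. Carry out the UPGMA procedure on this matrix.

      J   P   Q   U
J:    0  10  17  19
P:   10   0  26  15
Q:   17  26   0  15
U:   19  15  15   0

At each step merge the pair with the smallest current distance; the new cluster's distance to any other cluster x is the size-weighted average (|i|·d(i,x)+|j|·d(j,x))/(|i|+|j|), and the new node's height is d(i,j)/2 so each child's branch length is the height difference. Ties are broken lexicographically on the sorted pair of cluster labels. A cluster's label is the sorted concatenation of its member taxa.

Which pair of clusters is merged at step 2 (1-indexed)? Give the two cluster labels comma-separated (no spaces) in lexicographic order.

step 1: merge (J,P) at d=10; branch lengths J→5, P→5; new cluster JP
  updated: d(JP,Q)=43/2, d(JP,U)=17
step 2: merge (Q,U) at d=15; branch lengths Q→15/2, U→15/2; new cluster QU
  updated: d(JP,QU)=77/4
step 3: merge (JP,QU) at d=77/4; branch lengths JP→37/8, QU→17/8; new cluster JPQU
final tree: ((J:5,P:5):37/8,(Q:15/2,U:15/2):17/8)
total length: 127/4

Q,U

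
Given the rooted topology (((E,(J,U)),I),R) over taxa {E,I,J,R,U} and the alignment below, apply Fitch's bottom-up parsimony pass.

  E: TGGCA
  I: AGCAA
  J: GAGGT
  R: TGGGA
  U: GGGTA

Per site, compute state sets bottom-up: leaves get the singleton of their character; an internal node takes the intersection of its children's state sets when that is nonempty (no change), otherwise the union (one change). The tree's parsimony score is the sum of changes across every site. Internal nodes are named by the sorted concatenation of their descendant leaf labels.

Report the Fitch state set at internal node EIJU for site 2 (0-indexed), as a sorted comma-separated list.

C,G

site 0, node JU: J={G} ∩ U={G} → {G} (+0)
site 0, node EJU: E={T} ∪ JU={G} → {G,T} (+1)
site 0, node EIJU: EJU={G,T} ∪ I={A} → {A,G,T} (+1)
site 0, node EIJRU: EIJU={A,G,T} ∩ R={T} → {T} (+0)
site 1, node JU: J={A} ∪ U={G} → {A,G} (+1)
site 1, node EJU: E={G} ∩ JU={A,G} → {G} (+0)
site 1, node EIJU: EJU={G} ∩ I={G} → {G} (+0)
site 1, node EIJRU: EIJU={G} ∩ R={G} → {G} (+0)
site 2, node JU: J={G} ∩ U={G} → {G} (+0)
site 2, node EJU: E={G} ∩ JU={G} → {G} (+0)
site 2, node EIJU: EJU={G} ∪ I={C} → {C,G} (+1)
site 2, node EIJRU: EIJU={C,G} ∩ R={G} → {G} (+0)
site 3, node JU: J={G} ∪ U={T} → {G,T} (+1)
site 3, node EJU: E={C} ∪ JU={G,T} → {C,G,T} (+1)
site 3, node EIJU: EJU={C,G,T} ∪ I={A} → {A,C,G,T} (+1)
site 3, node EIJRU: EIJU={A,C,G,T} ∩ R={G} → {G} (+0)
site 4, node JU: J={T} ∪ U={A} → {A,T} (+1)
site 4, node EJU: E={A} ∩ JU={A,T} → {A} (+0)
site 4, node EIJU: EJU={A} ∩ I={A} → {A} (+0)
site 4, node EIJRU: EIJU={A} ∩ R={A} → {A} (+0)
per-site changes: [2, 1, 1, 3, 1]; total = 8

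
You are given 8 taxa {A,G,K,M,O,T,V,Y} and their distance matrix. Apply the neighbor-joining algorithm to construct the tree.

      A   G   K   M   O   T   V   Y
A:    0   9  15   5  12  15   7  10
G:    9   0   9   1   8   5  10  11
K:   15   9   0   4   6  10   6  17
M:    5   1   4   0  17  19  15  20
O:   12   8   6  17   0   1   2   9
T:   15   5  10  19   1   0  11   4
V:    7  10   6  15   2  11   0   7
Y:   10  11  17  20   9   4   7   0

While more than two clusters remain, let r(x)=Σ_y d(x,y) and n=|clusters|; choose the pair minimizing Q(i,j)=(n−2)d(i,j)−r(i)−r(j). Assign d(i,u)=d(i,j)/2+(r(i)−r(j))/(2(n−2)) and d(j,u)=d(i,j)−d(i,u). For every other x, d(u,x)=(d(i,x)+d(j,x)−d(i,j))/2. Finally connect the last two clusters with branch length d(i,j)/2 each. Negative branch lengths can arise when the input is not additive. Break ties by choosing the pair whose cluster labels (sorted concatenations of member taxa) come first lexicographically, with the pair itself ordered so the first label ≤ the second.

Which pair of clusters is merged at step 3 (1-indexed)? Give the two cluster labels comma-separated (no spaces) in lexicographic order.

iteration 1: select G,M (d=1, Q=-128); attach at lengths (-11/6, 17/6); label the merged cluster GM
  updated: d(A,GM)=13/2, d(GM,K)=6, d(GM,O)=12, d(GM,T)=23/2, d(GM,V)=12, d(GM,Y)=15
iteration 2: select A,GM (d=13/2, Q=-96); attach at lengths (7/2, 3); label the merged cluster AGM
  updated: d(AGM,K)=29/4, d(AGM,O)=35/4, d(AGM,T)=10, d(AGM,V)=25/4, d(AGM,Y)=37/4
iteration 3: select T,Y (d=4, Q=-265/4); attach at lengths (23/32, 105/32); label the merged cluster TY
  updated: d(AGM,TY)=61/8, d(K,TY)=23/2, d(O,TY)=3, d(TY,V)=7
iteration 4: select O,TY (d=3, Q=-319/8); attach at lengths (-1/16, 49/16); label the merged cluster OTY
  updated: d(AGM,OTY)=107/16, d(K,OTY)=29/4, d(OTY,V)=3
iteration 5: select AGM,K (d=29/4, Q=-419/16); attach at lengths (227/64, 237/64); label the merged cluster AGKM
  updated: d(AGKM,OTY)=107/32, d(AGKM,V)=5/2
iteration 6: select AGKM,OTY (d=107/32, Q=-283/32); attach at lengths (91/64, 123/64); label the merged cluster AGKMOTY
  updated: d(AGKMOTY,V)=69/64
iteration 7: select AGKMOTY,V (d=69/64); attach at lengths (69/128, 69/128); label the merged cluster AGKMOTVY
final tree: ((((A:7/2,(G:-11/6,M:17/6):3):227/64,K:237/64):91/64,(O:-1/16,(T:23/32,Y:105/32):49/16):123/64):69/128,V:69/128)
total length: 1675/64

T,Y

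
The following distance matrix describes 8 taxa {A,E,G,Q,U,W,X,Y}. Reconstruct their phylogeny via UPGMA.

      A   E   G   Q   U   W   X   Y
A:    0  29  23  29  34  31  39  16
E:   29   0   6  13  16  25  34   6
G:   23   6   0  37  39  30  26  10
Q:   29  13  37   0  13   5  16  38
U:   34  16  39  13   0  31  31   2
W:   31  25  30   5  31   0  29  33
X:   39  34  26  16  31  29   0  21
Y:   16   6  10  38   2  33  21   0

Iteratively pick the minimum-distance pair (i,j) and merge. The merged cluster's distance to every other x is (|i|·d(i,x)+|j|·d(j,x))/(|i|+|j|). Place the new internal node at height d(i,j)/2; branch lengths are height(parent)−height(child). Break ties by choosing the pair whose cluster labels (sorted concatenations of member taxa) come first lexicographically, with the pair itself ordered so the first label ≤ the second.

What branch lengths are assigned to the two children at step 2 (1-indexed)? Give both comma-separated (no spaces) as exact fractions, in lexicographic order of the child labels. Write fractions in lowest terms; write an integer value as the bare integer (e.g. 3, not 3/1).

5/2,5/2

step 1: merge (U,Y) at d=2; branch lengths U→1, Y→1; new cluster UY
  updated: d(A,UY)=25, d(E,UY)=11, d(G,UY)=49/2, d(Q,UY)=51/2, d(UY,W)=32, d(UY,X)=26
step 2: merge (Q,W) at d=5; branch lengths Q→5/2, W→5/2; new cluster QW
  updated: d(A,QW)=30, d(E,QW)=19, d(G,QW)=67/2, d(QW,UY)=115/4, d(QW,X)=45/2
step 3: merge (E,G) at d=6; branch lengths E→3, G→3; new cluster EG
  updated: d(A,EG)=26, d(EG,QW)=105/4, d(EG,UY)=71/4, d(EG,X)=30
step 4: merge (EG,UY) at d=71/4; branch lengths EG→47/8, UY→63/8; new cluster EGUY
  updated: d(A,EGUY)=51/2, d(EGUY,QW)=55/2, d(EGUY,X)=28
step 5: merge (QW,X) at d=45/2; branch lengths QW→35/4, X→45/4; new cluster QWX
  updated: d(A,QWX)=33, d(EGUY,QWX)=83/3
step 6: merge (A,EGUY) at d=51/2; branch lengths A→51/4, EGUY→31/8; new cluster AEGUY
  updated: d(AEGUY,QWX)=431/15
step 7: merge (AEGUY,QWX) at d=431/15; branch lengths AEGUY→97/60, QWX→187/60; new cluster AEGQUWXY
final tree: ((A:51/4,((E:3,G:3):47/8,(U:1,Y:1):63/8):31/8):97/60,((Q:5/2,W:5/2):35/4,X:45/4):187/60)
total length: 8173/120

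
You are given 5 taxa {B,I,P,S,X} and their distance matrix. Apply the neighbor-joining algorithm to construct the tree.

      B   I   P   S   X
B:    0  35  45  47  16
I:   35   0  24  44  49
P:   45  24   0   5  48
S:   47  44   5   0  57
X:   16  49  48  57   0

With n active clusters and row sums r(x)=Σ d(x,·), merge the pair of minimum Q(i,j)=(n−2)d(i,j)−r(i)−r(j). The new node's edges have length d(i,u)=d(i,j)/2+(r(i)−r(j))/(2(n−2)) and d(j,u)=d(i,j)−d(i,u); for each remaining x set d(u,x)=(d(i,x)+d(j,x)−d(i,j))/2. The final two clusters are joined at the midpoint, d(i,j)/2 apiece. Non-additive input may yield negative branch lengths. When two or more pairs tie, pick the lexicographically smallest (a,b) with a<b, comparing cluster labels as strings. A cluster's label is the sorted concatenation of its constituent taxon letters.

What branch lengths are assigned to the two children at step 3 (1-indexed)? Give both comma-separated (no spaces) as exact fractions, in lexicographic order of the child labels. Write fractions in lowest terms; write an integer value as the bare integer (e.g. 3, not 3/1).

145/8,-31/8

iteration 1: select B,X (d=16, Q=-265); attach at lengths (7/2, 25/2); label the merged cluster BX
  updated: d(BX,I)=34, d(BX,P)=77/2, d(BX,S)=44
iteration 2: select BX,I (d=34, Q=-301/2); attach at lengths (165/8, 107/8); label the merged cluster BIX
  updated: d(BIX,P)=57/4, d(BIX,S)=27
iteration 3: select BIX,P (d=57/4, Q=-185/4); attach at lengths (145/8, -31/8); label the merged cluster BIPX
  updated: d(BIPX,S)=71/8
iteration 4: select BIPX,S (d=71/8); attach at lengths (71/16, 71/16); label the merged cluster BIPSX
final tree: ((((B:7/2,X:25/2):165/8,I:107/8):145/8,P:-31/8):71/16,S:71/16)
total length: 585/8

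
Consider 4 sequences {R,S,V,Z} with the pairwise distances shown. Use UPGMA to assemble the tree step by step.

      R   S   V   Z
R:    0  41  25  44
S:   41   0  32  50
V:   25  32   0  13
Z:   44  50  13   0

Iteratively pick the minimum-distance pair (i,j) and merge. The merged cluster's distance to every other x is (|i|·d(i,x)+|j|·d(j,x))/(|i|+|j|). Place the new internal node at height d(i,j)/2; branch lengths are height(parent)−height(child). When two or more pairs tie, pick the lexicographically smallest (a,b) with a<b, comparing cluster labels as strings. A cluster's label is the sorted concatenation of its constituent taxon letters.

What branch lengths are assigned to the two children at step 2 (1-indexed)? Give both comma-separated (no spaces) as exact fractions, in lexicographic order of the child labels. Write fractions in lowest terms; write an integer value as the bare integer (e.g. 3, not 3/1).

69/4,43/4

step 1: merge (V,Z) at d=13; branch lengths V→13/2, Z→13/2; new cluster VZ
  updated: d(R,VZ)=69/2, d(S,VZ)=41
step 2: merge (R,VZ) at d=69/2; branch lengths R→69/4, VZ→43/4; new cluster RVZ
  updated: d(RVZ,S)=41
step 3: merge (RVZ,S) at d=41; branch lengths RVZ→13/4, S→41/2; new cluster RSVZ
final tree: ((R:69/4,(V:13/2,Z:13/2):43/4):13/4,S:41/2)
total length: 259/4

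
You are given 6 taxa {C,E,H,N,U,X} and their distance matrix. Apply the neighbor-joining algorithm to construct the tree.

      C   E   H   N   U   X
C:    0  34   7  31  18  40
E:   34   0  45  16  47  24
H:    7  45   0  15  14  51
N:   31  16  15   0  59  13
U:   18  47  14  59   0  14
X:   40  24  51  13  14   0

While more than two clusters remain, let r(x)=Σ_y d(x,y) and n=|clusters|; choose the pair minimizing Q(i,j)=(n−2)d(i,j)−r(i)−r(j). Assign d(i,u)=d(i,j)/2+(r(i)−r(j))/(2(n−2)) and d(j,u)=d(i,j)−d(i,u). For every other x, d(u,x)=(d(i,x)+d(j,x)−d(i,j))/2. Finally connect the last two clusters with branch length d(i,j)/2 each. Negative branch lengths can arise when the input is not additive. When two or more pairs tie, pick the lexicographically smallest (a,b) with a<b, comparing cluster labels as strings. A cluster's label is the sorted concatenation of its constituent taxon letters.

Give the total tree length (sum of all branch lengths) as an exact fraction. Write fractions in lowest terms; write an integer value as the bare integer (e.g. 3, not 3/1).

step 1: merge (U,X) at d=14, Q=-238; branch lengths U→33/4, X→23/4; new cluster UX
  updated: d(C,UX)=22, d(E,UX)=57/2, d(H,UX)=51/2, d(N,UX)=29
step 2: merge (E,N) at d=16, Q=-333/2; branch lengths E→161/12, N→31/12; new cluster EN
  updated: d(C,EN)=49/2, d(EN,H)=22, d(EN,UX)=83/4
step 3: merge (C,H) at d=7, Q=-94; branch lengths C→13/4, H→15/4; new cluster CH
  updated: d(CH,EN)=79/4, d(CH,UX)=81/4
step 4: merge (CH,EN) at d=79/4, Q=-243/4; branch lengths CH→77/8, EN→81/8; new cluster CEHN
  updated: d(CEHN,UX)=85/8
step 5: merge (CEHN,UX) at d=85/8; branch lengths CEHN→85/16, UX→85/16; new cluster CEHNUX
final tree: (((C:13/4,H:15/4):77/8,(E:161/12,N:31/12):81/8):85/16,(U:33/4,X:23/4):85/16)
total length: 539/8

539/8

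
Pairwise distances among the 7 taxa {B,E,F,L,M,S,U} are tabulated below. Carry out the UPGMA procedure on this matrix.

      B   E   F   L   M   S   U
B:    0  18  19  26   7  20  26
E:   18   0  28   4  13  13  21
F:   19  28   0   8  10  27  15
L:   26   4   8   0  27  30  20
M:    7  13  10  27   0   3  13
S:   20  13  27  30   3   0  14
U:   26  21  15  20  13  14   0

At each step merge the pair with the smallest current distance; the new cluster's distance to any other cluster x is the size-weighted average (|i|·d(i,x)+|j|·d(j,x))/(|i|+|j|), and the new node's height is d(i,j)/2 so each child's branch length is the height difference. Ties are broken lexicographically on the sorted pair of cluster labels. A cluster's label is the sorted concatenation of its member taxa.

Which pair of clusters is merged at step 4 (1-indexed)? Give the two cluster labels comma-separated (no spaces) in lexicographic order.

F,U

step 1: merge (M,S) at d=3; branch lengths M→3/2, S→3/2; new cluster MS
  updated: d(B,MS)=27/2, d(E,MS)=13, d(F,MS)=37/2, d(L,MS)=57/2, d(MS,U)=27/2
step 2: merge (E,L) at d=4; branch lengths E→2, L→2; new cluster EL
  updated: d(B,EL)=22, d(EL,F)=18, d(EL,MS)=83/4, d(EL,U)=41/2
step 3: merge (B,MS) at d=27/2; branch lengths B→27/4, MS→21/4; new cluster BMS
  updated: d(BMS,EL)=127/6, d(BMS,F)=56/3, d(BMS,U)=53/3
step 4: merge (F,U) at d=15; branch lengths F→15/2, U→15/2; new cluster FU
  updated: d(BMS,FU)=109/6, d(EL,FU)=77/4
step 5: merge (BMS,FU) at d=109/6; branch lengths BMS→7/3, FU→19/12; new cluster BFMSU
  updated: d(BFMSU,EL)=102/5
step 6: merge (BFMSU,EL) at d=102/5; branch lengths BFMSU→67/60, EL→41/5; new cluster BEFLMSU
final tree: (((B:27/4,(M:3/2,S:3/2):21/4):7/3,(F:15/2,U:15/2):19/12):67/60,(E:2,L:2):41/5)
total length: 1417/30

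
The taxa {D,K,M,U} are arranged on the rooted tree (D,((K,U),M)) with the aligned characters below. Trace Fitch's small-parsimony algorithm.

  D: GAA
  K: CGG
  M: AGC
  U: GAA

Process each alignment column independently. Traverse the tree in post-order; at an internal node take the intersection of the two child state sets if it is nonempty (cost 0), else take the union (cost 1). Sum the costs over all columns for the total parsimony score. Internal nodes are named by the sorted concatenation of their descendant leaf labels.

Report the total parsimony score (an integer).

site 0, node KU: K={C} ∪ U={G} → {C,G} (+1)
site 0, node KMU: KU={C,G} ∪ M={A} → {A,C,G} (+1)
site 0, node DKMU: D={G} ∩ KMU={A,C,G} → {G} (+0)
site 1, node KU: K={G} ∪ U={A} → {A,G} (+1)
site 1, node KMU: KU={A,G} ∩ M={G} → {G} (+0)
site 1, node DKMU: D={A} ∪ KMU={G} → {A,G} (+1)
site 2, node KU: K={G} ∪ U={A} → {A,G} (+1)
site 2, node KMU: KU={A,G} ∪ M={C} → {A,C,G} (+1)
site 2, node DKMU: D={A} ∩ KMU={A,C,G} → {A} (+0)
per-site changes: [2, 2, 2]; total = 6

6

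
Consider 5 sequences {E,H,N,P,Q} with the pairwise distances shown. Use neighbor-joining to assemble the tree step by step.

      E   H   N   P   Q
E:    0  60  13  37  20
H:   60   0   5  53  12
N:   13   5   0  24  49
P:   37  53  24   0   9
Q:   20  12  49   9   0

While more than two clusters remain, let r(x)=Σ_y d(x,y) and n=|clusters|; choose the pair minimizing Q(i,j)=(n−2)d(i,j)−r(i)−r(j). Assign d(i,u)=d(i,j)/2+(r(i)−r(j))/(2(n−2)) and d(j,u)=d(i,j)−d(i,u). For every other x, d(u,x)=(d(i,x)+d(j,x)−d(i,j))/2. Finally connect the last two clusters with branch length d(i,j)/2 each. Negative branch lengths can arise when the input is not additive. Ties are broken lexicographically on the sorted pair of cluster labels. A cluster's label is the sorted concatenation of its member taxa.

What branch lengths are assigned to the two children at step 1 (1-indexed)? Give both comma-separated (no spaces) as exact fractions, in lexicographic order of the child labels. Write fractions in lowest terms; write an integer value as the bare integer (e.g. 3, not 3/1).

step 1: merge (H,N) at d=5, Q=-206; branch lengths H→9, N→-4; new cluster HN
  updated: d(E,HN)=34, d(HN,P)=36, d(HN,Q)=28
step 2: merge (E,HN) at d=34, Q=-121; branch lengths E→61/4, HN→75/4; new cluster EHN
  updated: d(EHN,P)=39/2, d(EHN,Q)=7
step 3: merge (EHN,P) at d=39/2, Q=-71/2; branch lengths EHN→35/4, P→43/4; new cluster EHNP
  updated: d(EHNP,Q)=-7/4
step 4: merge (EHNP,Q) at d=-7/4; branch lengths EHNP→-7/8, Q→-7/8; new cluster EHNPQ
final tree: (((E:61/4,(H:9,N:-4):75/4):35/4,P:43/4):-7/8,Q:-7/8)
total length: 227/4

9,-4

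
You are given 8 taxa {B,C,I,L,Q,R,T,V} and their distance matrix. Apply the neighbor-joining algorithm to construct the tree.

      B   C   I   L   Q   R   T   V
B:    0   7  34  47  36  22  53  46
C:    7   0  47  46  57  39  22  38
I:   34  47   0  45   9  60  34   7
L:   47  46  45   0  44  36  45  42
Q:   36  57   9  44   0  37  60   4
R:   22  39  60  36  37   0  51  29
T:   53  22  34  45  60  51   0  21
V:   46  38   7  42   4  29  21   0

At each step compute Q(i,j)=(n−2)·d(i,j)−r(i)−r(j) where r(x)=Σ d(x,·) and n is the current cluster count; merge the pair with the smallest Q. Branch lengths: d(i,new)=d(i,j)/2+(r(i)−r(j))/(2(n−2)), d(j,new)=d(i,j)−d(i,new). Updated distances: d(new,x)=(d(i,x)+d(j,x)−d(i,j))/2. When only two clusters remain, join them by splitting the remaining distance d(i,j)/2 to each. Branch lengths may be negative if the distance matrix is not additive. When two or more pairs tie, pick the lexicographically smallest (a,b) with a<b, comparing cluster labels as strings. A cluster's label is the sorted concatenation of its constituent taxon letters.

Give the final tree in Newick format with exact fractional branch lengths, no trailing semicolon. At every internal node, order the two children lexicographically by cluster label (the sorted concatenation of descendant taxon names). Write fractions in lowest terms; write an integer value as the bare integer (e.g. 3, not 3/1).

((((B:31/12,C:53/12):211/16,R:221/16):73/16,(((I:4,Q:5):71/16,V:-55/16):307/24,T:443/24):91/16):343/32,L:343/32)

step 1: merge (B,C) at d=7, Q=-459; branch lengths B→31/12, C→53/12; new cluster BC
  updated: d(BC,I)=37, d(BC,L)=43, d(BC,Q)=43, d(BC,R)=27, d(BC,T)=34, d(BC,V)=77/2
step 2: merge (I,Q) at d=9, Q=-344; branch lengths I→4, Q→5; new cluster IQ
  updated: d(BC,IQ)=71/2, d(IQ,L)=40, d(IQ,R)=44, d(IQ,T)=85/2, d(IQ,V)=1
step 3: merge (IQ,V) at d=1, Q=-581/2; branch lengths IQ→71/16, V→-55/16; new cluster IQV
  updated: d(BC,IQV)=73/2, d(IQV,L)=81/2, d(IQV,R)=36, d(IQV,T)=125/4
step 4: merge (IQV,T) at d=125/4, Q=-847/4; branch lengths IQV→307/24, T→443/24; new cluster IQTV
  updated: d(BC,IQTV)=157/8, d(IQTV,L)=217/8, d(IQTV,R)=223/8
step 5: merge (BC,R) at d=27, Q=-253/2; branch lengths BC→211/16, R→221/16; new cluster BCR
  updated: d(BCR,IQTV)=41/4, d(BCR,L)=26
step 6: merge (BCR,IQTV) at d=41/4, Q=-507/8; branch lengths BCR→73/16, IQTV→91/16; new cluster BCIQRTV
  updated: d(BCIQRTV,L)=343/16
step 7: merge (BCIQRTV,L) at d=343/16; branch lengths BCIQRTV→343/32, L→343/32; new cluster BCILQRTV
final tree: ((((B:31/12,C:53/12):211/16,R:221/16):73/16,(((I:4,Q:5):71/16,V:-55/16):307/24,T:443/24):91/16):343/32,L:343/32)
total length: 1711/16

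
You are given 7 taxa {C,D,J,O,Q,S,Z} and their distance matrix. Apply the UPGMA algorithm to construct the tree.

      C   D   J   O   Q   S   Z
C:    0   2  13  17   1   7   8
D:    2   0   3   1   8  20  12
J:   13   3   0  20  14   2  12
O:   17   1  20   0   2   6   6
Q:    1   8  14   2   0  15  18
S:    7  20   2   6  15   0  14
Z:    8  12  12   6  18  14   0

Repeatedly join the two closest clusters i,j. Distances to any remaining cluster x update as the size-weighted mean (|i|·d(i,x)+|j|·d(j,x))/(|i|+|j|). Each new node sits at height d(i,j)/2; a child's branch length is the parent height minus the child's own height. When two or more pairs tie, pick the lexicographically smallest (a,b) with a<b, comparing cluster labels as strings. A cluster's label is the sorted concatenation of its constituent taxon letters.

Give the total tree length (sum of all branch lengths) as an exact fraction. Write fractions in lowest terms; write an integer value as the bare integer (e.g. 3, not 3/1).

iteration 1: select C,Q (d=1); attach at lengths (1/2, 1/2); label the merged cluster CQ
  updated: d(CQ,D)=5, d(CQ,J)=27/2, d(CQ,O)=19/2, d(CQ,S)=11, d(CQ,Z)=13
iteration 2: select D,O (d=1); attach at lengths (1/2, 1/2); label the merged cluster DO
  updated: d(CQ,DO)=29/4, d(DO,J)=23/2, d(DO,S)=13, d(DO,Z)=9
iteration 3: select J,S (d=2); attach at lengths (1, 1); label the merged cluster JS
  updated: d(CQ,JS)=49/4, d(DO,JS)=49/4, d(JS,Z)=13
iteration 4: select CQ,DO (d=29/4); attach at lengths (25/8, 25/8); label the merged cluster CDOQ
  updated: d(CDOQ,JS)=49/4, d(CDOQ,Z)=11
iteration 5: select CDOQ,Z (d=11); attach at lengths (15/8, 11/2); label the merged cluster CDOQZ
  updated: d(CDOQZ,JS)=62/5
iteration 6: select CDOQZ,JS (d=62/5); attach at lengths (7/10, 26/5); label the merged cluster CDJOQSZ
final tree: ((((C:1/2,Q:1/2):25/8,(D:1/2,O:1/2):25/8):15/8,Z:11/2):7/10,(J:1,S:1):26/5)
total length: 941/40

941/40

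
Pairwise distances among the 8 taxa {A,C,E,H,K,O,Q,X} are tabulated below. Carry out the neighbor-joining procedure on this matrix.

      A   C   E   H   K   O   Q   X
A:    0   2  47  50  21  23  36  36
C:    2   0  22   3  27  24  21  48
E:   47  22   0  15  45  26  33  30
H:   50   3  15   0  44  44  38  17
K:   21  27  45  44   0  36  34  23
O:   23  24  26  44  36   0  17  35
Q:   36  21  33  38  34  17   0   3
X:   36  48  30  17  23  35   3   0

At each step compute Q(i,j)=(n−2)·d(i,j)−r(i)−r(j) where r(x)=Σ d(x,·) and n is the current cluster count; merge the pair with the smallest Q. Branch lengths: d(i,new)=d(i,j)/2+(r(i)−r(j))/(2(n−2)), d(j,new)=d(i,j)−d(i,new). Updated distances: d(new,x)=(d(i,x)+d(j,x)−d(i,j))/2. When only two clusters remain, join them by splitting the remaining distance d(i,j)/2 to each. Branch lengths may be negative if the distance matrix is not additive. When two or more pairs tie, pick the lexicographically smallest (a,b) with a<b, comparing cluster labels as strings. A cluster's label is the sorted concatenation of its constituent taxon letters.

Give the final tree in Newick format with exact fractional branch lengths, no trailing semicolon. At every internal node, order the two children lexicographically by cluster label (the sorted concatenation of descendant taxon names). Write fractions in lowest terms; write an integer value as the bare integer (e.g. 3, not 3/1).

(((((A:77/16,C:-45/16):185/24,K:367/24):159/32,O:409/32):95/32,(E:39/5,H:36/5):349/32):307/64,(Q:2/3,X:7/3):307/64)

iteration 1: select Q,X (d=3, Q=-356); attach at lengths (2/3, 7/3); label the merged cluster QX
  updated: d(A,QX)=69/2, d(C,QX)=33, d(E,QX)=30, d(H,QX)=26, d(K,QX)=27, d(O,QX)=49/2
iteration 2: select E,H (d=15, Q=-292); attach at lengths (39/5, 36/5); label the merged cluster EH
  updated: d(A,EH)=41, d(C,EH)=5, d(EH,K)=37, d(EH,O)=55/2, d(EH,QX)=41/2
iteration 3: select A,C (d=2, Q=-409/2); attach at lengths (77/16, -45/16); label the merged cluster AC
  updated: d(AC,EH)=22, d(AC,K)=23, d(AC,O)=45/2, d(AC,QX)=131/4
iteration 4: select AC,K (d=23, Q=-617/4); attach at lengths (185/24, 367/24); label the merged cluster ACK
  updated: d(ACK,EH)=18, d(ACK,O)=71/4, d(ACK,QX)=147/8
iteration 5: select ACK,O (d=71/4, Q=-707/8); attach at lengths (159/32, 409/32); label the merged cluster ACKO
  updated: d(ACKO,EH)=111/8, d(ACKO,QX)=201/16
iteration 6: select ACKO,EH (d=111/8, Q=-751/16); attach at lengths (95/32, 349/32); label the merged cluster ACEHKO
  updated: d(ACEHKO,QX)=307/32
iteration 7: select ACEHKO,QX (d=307/32); attach at lengths (307/64, 307/64); label the merged cluster ACEHKOQX
final tree: (((((A:77/16,C:-45/16):185/24,K:367/24):159/32,O:409/32):95/32,(E:39/5,H:36/5):349/32):307/64,(Q:2/3,X:7/3):307/64)
total length: 2695/32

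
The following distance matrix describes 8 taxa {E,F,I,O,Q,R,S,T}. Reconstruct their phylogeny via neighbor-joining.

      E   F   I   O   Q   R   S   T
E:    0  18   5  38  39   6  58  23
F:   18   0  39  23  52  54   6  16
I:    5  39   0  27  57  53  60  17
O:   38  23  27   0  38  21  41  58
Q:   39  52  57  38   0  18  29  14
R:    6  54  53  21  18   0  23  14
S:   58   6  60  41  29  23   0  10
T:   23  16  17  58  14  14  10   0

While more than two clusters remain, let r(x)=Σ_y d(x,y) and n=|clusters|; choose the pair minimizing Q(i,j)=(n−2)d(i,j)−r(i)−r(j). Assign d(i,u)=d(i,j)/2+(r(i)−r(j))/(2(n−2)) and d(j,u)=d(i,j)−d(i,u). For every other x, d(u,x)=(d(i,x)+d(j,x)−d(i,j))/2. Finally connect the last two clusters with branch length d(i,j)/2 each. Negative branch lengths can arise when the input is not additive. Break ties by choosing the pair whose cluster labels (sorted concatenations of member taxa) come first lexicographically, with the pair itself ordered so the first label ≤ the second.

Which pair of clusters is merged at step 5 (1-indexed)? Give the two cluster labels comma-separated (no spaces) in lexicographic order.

iteration 1: select E,I (d=5, Q=-415); attach at lengths (-41/12, 101/12); label the merged cluster EI
  updated: d(EI,F)=26, d(EI,O)=30, d(EI,Q)=91/2, d(EI,R)=27, d(EI,S)=113/2, d(EI,T)=35/2
iteration 2: select F,S (d=6, Q=-625/2); attach at lengths (83/20, 37/20); label the merged cluster FS
  updated: d(EI,FS)=153/4, d(FS,O)=29, d(FS,Q)=75/2, d(FS,R)=71/2, d(FS,T)=10
iteration 3: select FS,T (d=10, Q=-895/4); attach at lengths (307/32, 13/32); label the merged cluster FST
  updated: d(EI,FST)=183/8, d(FST,O)=77/2, d(FST,Q)=83/4, d(FST,R)=79/4
iteration 4: select EI,O (d=30, Q=-1303/8); attach at lengths (703/48, 737/48); label the merged cluster EIO
  updated: d(EIO,FST)=251/16, d(EIO,Q)=107/4, d(EIO,R)=9
iteration 5: select EIO,R (d=9, Q=-1283/16); attach at lengths (363/64, 213/64); label the merged cluster EIOR
  updated: d(EIOR,FST)=423/32, d(EIOR,Q)=143/8
iteration 6: select EIOR,FST (d=423/32, Q=-1659/32); attach at lengths (331/64, 515/64); label the merged cluster EFIORST
  updated: d(EFIORST,Q)=813/64
iteration 7: select EFIORST,Q (d=813/64); attach at lengths (813/128, 813/128); label the merged cluster EFIOQRST
final tree: (((((E:-41/12,I:101/12):703/48,O:737/48):363/64,R:213/64):331/64,((F:83/20,S:37/20):307/32,T:13/32):515/64):813/128,Q:813/128)
total length: 5499/64

EIO,R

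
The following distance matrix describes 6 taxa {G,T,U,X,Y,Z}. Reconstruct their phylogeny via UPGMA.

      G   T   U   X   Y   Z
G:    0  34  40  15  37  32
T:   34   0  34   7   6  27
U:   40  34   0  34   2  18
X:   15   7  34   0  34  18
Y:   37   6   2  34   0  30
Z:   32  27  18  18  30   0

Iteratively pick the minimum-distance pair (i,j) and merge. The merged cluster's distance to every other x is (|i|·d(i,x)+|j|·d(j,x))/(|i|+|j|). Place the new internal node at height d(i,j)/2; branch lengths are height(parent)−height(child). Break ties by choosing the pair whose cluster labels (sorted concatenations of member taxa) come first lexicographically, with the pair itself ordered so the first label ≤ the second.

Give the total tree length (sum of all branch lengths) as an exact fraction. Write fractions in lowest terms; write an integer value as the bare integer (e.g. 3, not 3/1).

iteration 1: select U,Y (d=2); attach at lengths (1, 1); label the merged cluster UY
  updated: d(G,UY)=77/2, d(T,UY)=20, d(UY,X)=34, d(UY,Z)=24
iteration 2: select T,X (d=7); attach at lengths (7/2, 7/2); label the merged cluster TX
  updated: d(G,TX)=49/2, d(TX,UY)=27, d(TX,Z)=45/2
iteration 3: select TX,Z (d=45/2); attach at lengths (31/4, 45/4); label the merged cluster TXZ
  updated: d(G,TXZ)=27, d(TXZ,UY)=26
iteration 4: select TXZ,UY (d=26); attach at lengths (7/4, 12); label the merged cluster TUXYZ
  updated: d(G,TUXYZ)=158/5
iteration 5: select G,TUXYZ (d=158/5); attach at lengths (79/5, 14/5); label the merged cluster GTUXYZ
final tree: (G:79/5,(((T:7/2,X:7/2):31/4,Z:45/4):7/4,(U:1,Y:1):12):14/5)
total length: 1207/20

1207/20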